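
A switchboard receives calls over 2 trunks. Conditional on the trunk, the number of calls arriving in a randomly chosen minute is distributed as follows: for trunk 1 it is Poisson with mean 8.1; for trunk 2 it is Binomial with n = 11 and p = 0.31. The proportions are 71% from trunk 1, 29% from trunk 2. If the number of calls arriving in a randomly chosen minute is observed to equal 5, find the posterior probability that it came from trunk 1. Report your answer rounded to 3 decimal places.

Likelihoods P(X=5 | ·): 1: 0.088198; 2: 0.14274.
Posterior ∝ prior × likelihood. Numerator for 1: 0.71·0.088198 = 0.0626206.
Normalizing constant: 0.71·0.088198 + 0.29·0.14274 = 0.104015.
P(1 | observation) = 0.0626206 / 0.104015 = 0.602033.

0.602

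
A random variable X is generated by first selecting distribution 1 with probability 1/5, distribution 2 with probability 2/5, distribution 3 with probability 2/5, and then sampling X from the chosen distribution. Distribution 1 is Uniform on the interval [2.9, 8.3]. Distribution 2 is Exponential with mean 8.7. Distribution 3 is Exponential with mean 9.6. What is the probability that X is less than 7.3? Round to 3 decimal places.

0.603

Conditional on each component, P(X < 7.3): 1: 0.814815; 2: 0.567892; 3: 0.532528.
By total probability, P(X < 7.3) = 0.2·0.814815 + 0.4·0.567892 + 0.4·0.532528 = 0.603131.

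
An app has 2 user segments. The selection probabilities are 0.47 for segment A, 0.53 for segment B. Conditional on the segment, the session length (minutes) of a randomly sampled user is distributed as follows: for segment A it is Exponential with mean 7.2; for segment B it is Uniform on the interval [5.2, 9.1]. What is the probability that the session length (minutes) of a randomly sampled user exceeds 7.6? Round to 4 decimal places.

0.3674

Conditional on each segment, P(X > 7.6): A: 0.347999; B: 0.384615.
By total probability, P(X > 7.6) = 0.47·0.347999 + 0.53·0.384615 = 0.367406.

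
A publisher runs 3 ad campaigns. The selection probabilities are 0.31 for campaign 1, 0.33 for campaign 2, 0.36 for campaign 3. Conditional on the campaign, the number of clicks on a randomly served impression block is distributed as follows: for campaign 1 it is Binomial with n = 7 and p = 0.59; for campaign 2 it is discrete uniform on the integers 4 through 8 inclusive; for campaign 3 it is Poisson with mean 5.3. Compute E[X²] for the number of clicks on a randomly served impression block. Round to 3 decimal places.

30.373

For each component E[X²] = Var + (mean)², giving 1: 18.7502; 2: 38; 3: 33.39.
Overall E[X²] = 0.31·18.7502 + 0.33·38 + 0.36·33.39 = 30.373.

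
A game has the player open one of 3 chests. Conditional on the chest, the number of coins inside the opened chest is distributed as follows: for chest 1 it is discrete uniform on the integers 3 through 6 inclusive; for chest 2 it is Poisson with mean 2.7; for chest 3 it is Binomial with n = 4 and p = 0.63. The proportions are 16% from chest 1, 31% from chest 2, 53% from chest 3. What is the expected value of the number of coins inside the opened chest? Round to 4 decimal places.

Component means — 1: 4.5; 2: 2.7; 3: 2.52.
E[X] = 0.16·4.5 + 0.31·2.7 + 0.53·2.52 = 2.8926.

2.8926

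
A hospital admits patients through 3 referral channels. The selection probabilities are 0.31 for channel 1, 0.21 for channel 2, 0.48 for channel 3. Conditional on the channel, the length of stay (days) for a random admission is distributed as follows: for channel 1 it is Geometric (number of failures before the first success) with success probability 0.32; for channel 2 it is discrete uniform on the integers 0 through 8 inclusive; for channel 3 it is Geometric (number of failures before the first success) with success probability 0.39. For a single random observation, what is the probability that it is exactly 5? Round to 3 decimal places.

Conditional on each channel, P(X = 5): 1: 0.0465259; 2: 0.111111; 3: 0.0329393.
By total probability, P(X = 5) = 0.31·0.0465259 + 0.21·0.111111 + 0.48·0.0329393 = 0.0535672.

0.054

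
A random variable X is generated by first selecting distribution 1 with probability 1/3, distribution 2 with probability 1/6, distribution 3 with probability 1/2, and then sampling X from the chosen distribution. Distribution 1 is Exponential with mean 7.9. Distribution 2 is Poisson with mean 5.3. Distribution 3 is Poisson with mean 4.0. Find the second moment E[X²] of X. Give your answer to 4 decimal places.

57.1717

For each component E[X²] = Var + (mean)², giving 1: 124.82; 2: 33.39; 3: 20.
Overall E[X²] = 0.333333·124.82 + 0.166667·33.39 + 0.5·20 = 57.1717.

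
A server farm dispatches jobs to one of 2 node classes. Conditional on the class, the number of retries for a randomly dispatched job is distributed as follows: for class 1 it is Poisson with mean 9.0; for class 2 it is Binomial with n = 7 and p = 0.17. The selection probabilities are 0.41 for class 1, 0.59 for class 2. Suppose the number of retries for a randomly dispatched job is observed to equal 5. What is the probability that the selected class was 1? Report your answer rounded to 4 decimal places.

Likelihoods P(X=5 | ·): 1: 0.0607269; 2: 0.00205409.
Posterior ∝ prior × likelihood. Numerator for 1: 0.41·0.0607269 = 0.024898.
Normalizing constant: 0.41·0.0607269 + 0.59·0.00205409 = 0.0261099.
P(1 | observation) = 0.024898 / 0.0261099 = 0.953584.

0.9536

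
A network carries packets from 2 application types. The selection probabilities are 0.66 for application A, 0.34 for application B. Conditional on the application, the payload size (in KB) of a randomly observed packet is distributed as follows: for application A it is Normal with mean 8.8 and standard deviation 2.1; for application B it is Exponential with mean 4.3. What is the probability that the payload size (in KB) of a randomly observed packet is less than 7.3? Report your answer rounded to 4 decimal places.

Conditional on each application, P(X < 7.3): A: 0.237525; B: 0.816891.
By total probability, P(X < 7.3) = 0.66·0.237525 + 0.34·0.816891 = 0.43451.

0.4345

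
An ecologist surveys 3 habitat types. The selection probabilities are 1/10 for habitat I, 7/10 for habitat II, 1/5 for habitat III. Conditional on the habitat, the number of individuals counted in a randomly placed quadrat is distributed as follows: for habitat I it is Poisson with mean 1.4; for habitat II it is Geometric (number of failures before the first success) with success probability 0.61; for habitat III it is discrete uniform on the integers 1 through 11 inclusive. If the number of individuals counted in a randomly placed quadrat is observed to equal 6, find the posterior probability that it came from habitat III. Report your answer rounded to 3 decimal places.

0.912

Likelihoods P(X=6 | ·): I: 0.00257883; II: 0.00214643; III: 0.0909091.
Posterior ∝ prior × likelihood. Numerator for III: 0.2·0.0909091 = 0.0181818.
Normalizing constant: 0.1·0.00257883 + 0.7·0.00214643 + 0.2·0.0909091 = 0.0199422.
P(III | observation) = 0.0181818 / 0.0199422 = 0.911726.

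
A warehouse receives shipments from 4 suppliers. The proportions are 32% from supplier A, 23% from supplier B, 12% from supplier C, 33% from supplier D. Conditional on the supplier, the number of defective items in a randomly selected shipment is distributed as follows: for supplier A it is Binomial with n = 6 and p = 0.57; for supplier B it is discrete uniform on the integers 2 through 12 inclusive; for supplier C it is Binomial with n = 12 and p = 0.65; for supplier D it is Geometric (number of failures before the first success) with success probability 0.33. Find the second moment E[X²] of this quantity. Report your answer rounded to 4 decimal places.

28.8024

For each component E[X²] = Var + (mean)², giving A: 13.167; B: 59; C: 63.57; D: 10.2746.
Overall E[X²] = 0.32·13.167 + 0.23·59 + 0.12·63.57 + 0.33·10.2746 = 28.8024.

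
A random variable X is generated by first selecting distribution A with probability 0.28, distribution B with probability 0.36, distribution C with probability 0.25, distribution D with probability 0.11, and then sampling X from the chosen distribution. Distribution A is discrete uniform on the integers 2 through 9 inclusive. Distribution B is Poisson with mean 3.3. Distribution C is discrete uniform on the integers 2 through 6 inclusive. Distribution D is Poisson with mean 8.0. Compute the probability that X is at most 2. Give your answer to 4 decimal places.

Conditional on each component, P(X ≤ 2): A: 0.125; B: 0.359426; C: 0.2; D: 0.013754.
By total probability, P(X ≤ 2) = 0.28·0.125 + 0.36·0.359426 + 0.25·0.2 + 0.11·0.013754 = 0.215906.

0.2159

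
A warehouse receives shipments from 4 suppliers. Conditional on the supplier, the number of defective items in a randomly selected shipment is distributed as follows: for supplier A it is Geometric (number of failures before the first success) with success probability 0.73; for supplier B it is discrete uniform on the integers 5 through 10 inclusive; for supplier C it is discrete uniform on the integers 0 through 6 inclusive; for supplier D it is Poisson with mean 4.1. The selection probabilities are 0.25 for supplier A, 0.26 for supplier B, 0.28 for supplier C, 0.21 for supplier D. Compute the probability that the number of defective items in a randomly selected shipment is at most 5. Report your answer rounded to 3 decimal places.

0.695

Conditional on each supplier, P(X ≤ 5): A: 0.999613; B: 0.166667; C: 0.857143; D: 0.769312.
By total probability, P(X ≤ 5) = 0.25·0.999613 + 0.26·0.166667 + 0.28·0.857143 + 0.21·0.769312 = 0.694792.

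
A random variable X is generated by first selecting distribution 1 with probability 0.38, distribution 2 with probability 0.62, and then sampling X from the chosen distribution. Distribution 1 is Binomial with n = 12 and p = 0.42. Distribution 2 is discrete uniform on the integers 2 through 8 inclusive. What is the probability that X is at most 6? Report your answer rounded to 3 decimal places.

Conditional on each component, P(X ≤ 6): 1: 0.804141; 2: 0.714286.
By total probability, P(X ≤ 6) = 0.38·0.804141 + 0.62·0.714286 = 0.748431.

0.748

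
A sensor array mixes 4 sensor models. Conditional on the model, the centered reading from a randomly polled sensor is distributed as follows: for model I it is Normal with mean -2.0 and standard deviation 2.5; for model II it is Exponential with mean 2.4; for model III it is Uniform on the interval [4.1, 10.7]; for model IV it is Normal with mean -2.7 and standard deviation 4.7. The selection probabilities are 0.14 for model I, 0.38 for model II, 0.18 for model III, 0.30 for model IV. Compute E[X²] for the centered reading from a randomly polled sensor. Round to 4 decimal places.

25.1368

For each component E[X²] = Var + (mean)², giving I: 10.25; II: 11.52; III: 58.39; IV: 29.38.
Overall E[X²] = 0.14·10.25 + 0.38·11.52 + 0.18·58.39 + 0.3·29.38 = 25.1368.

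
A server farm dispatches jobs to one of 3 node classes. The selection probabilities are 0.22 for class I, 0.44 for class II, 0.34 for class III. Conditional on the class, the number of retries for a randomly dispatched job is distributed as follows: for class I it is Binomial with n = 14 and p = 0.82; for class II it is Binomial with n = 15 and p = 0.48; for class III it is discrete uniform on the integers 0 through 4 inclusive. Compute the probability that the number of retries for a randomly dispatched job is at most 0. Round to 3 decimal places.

Conditional on each class, P(X ≤ 0): I: 3.74813e-11; II: 5.49604e-05; III: 0.2.
By total probability, P(X ≤ 0) = 0.22·3.74813e-11 + 0.44·5.49604e-05 + 0.34·0.2 = 0.0680242.

0.068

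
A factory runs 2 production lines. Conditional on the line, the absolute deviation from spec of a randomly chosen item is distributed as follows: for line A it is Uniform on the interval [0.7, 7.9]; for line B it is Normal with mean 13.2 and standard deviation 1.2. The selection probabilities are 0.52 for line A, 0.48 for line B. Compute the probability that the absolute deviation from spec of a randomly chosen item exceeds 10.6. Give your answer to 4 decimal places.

0.4727

Conditional on each line, P(X > 10.6): A: 0; B: 0.98487.
By total probability, P(X > 10.6) = 0.52·0 + 0.48·0.98487 = 0.472738.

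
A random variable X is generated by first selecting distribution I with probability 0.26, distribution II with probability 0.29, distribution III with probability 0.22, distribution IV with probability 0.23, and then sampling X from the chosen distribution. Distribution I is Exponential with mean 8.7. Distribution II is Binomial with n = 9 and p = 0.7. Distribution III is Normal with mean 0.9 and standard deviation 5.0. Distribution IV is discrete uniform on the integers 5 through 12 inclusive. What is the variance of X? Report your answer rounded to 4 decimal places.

Per component, I: μ=8.7, E[X²]=151.38; II: μ=6.3, E[X²]=41.58; III: μ=0.9, E[X²]=25.81; IV: μ=8.5, E[X²]=77.5.
E[X] = 0.26·8.7 + 0.29·6.3 + 0.22·0.9 + 0.23·8.5 = 6.242.
E[X²] = 0.26·151.38 + 0.29·41.58 + 0.22·25.81 + 0.23·77.5 = 74.9202.
Var(X) = E[X²] − (E[X])² = 74.9202 − 38.9626 = 35.9576.

35.9576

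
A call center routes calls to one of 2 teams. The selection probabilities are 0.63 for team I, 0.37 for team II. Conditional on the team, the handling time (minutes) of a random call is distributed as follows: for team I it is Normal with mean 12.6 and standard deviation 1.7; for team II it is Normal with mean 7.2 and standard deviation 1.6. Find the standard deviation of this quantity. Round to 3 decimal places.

Per component, I: μ=12.6, E[X²]=161.65; II: μ=7.2, E[X²]=54.4.
E[X] = 0.63·12.6 + 0.37·7.2 = 10.602.
E[X²] = 0.63·161.65 + 0.37·54.4 = 121.967.
Var(X) = E[X²] − (E[X])² = 121.967 − 112.402 = 9.5651.
SD(X) = √9.5651 = 3.09275.

3.093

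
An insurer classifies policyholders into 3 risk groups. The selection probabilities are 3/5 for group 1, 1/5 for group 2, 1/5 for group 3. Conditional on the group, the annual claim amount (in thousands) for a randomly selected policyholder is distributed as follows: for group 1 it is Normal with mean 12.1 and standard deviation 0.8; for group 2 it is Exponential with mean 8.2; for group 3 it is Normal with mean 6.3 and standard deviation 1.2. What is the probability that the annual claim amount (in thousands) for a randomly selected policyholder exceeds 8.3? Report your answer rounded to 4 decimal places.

Conditional on each group, P(X > 8.3): 1: 0.999999; 2: 0.36342; 3: 0.0477904.
By total probability, P(X > 8.3) = 0.6·0.999999 + 0.2·0.36342 + 0.2·0.0477904 = 0.682242.

0.6822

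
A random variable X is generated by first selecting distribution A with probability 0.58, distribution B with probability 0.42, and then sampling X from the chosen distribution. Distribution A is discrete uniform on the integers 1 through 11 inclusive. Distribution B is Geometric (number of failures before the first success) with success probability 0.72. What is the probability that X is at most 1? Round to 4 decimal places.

Conditional on each component, P(X ≤ 1): A: 0.0909091; B: 0.9216.
By total probability, P(X ≤ 1) = 0.58·0.0909091 + 0.42·0.9216 = 0.439799.

0.4398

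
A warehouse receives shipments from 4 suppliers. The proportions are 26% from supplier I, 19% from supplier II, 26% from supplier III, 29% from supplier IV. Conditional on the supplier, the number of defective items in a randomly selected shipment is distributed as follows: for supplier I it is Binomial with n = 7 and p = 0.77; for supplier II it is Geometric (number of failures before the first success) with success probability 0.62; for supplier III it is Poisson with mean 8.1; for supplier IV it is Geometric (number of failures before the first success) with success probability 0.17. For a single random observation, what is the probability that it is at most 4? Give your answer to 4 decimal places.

Conditional on each supplier, P(X ≤ 4): I: 0.203258; II: 0.992076; III: 0.0940485; IV: 0.606096.
By total probability, P(X ≤ 4) = 0.26·0.203258 + 0.19·0.992076 + 0.26·0.0940485 + 0.29·0.606096 = 0.441562.

0.4416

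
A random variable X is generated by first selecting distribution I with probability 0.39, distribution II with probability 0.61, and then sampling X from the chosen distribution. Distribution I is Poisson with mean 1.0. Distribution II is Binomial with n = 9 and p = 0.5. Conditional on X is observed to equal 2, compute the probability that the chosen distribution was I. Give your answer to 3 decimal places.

Likelihoods P(X=2 | ·): I: 0.18394; II: 0.0703125.
Posterior ∝ prior × likelihood. Numerator for I: 0.39·0.18394 = 0.0717365.
Normalizing constant: 0.39·0.18394 + 0.61·0.0703125 = 0.114627.
P(I | observation) = 0.0717365 / 0.114627 = 0.625825.

0.626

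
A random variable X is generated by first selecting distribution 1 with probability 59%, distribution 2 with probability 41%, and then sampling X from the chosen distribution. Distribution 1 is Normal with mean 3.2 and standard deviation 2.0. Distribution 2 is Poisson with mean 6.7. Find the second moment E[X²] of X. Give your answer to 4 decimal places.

29.5535

For each component E[X²] = Var + (mean)², giving 1: 14.24; 2: 51.59.
Overall E[X²] = 0.59·14.24 + 0.41·51.59 = 29.5535.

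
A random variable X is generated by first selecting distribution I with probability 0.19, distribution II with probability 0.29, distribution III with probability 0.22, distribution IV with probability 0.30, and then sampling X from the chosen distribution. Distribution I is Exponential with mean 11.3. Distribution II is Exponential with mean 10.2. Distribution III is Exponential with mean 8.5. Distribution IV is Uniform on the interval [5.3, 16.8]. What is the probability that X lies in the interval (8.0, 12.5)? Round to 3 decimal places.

0.231

Conditional on each component, P(8.0 < X < 12.5): I: 0.16183; II: 0.162819; III: 0.160378; IV: 0.391304.
By total probability, P(8.0 < X < 12.5) = 0.19·0.16183 + 0.29·0.162819 + 0.22·0.160378 + 0.3·0.391304 = 0.23064.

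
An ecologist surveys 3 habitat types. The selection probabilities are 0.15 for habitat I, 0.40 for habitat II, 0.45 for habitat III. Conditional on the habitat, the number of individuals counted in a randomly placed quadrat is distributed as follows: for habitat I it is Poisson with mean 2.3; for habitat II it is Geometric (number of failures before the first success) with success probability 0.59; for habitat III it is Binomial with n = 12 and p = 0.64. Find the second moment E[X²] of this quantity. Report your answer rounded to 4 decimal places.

29.5890

For each component E[X²] = Var + (mean)², giving I: 7.59; II: 1.66073; III: 61.7472.
Overall E[X²] = 0.15·7.59 + 0.4·1.66073 + 0.45·61.7472 = 29.589.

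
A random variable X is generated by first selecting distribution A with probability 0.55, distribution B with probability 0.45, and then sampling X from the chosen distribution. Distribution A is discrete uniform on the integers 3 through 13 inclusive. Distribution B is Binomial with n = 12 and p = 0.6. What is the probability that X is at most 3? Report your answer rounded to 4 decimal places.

0.0569

Conditional on each component, P(X ≤ 3): A: 0.0909091; B: 0.0152673.
By total probability, P(X ≤ 3) = 0.55·0.0909091 + 0.45·0.0152673 = 0.0568703.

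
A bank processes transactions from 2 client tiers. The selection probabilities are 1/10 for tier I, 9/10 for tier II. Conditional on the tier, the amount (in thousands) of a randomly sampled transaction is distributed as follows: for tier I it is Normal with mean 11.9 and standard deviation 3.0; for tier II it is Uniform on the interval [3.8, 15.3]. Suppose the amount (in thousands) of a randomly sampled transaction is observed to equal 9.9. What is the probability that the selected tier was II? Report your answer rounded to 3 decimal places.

Likelihoods f(9.9 | ·): I: 0.106483; II: 0.0869565.
Posterior ∝ prior × likelihood. Numerator for II: 0.9·0.0869565 = 0.0782609.
Normalizing constant: 0.1·0.106483 + 0.9·0.0869565 = 0.0889091.
P(II | observation) = 0.0782609 / 0.0889091 = 0.880234.

0.880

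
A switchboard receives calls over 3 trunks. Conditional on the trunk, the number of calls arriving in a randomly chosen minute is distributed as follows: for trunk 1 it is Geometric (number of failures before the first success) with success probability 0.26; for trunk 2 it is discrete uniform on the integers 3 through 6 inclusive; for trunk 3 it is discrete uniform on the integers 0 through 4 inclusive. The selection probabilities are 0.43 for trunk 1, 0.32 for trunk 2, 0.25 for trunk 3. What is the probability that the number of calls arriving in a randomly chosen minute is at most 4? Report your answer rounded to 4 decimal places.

Conditional on each trunk, P(X ≤ 4): 1: 0.778099; 2: 0.5; 3: 1.
By total probability, P(X ≤ 4) = 0.43·0.778099 + 0.32·0.5 + 0.25·1 = 0.744583.

0.7446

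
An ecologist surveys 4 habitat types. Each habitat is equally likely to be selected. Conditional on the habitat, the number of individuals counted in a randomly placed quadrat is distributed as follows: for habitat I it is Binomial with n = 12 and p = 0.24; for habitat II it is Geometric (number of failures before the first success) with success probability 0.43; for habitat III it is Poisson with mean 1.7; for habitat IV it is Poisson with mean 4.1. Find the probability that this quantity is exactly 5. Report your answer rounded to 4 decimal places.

0.0750

Conditional on each habitat, P(X = 5): I: 0.0923584; II: 0.0258728; III: 0.0216154; IV: 0.160004.
By total probability, P(X = 5) = 0.25·0.0923584 + 0.25·0.0258728 + 0.25·0.0216154 + 0.25·0.160004 = 0.0749626.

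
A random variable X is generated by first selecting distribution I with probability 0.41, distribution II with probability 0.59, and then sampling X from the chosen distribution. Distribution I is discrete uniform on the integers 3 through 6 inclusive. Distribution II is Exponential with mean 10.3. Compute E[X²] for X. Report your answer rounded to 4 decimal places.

For each component E[X²] = Var + (mean)², giving I: 21.5; II: 212.18.
Overall E[X²] = 0.41·21.5 + 0.59·212.18 = 134.001.

134.0012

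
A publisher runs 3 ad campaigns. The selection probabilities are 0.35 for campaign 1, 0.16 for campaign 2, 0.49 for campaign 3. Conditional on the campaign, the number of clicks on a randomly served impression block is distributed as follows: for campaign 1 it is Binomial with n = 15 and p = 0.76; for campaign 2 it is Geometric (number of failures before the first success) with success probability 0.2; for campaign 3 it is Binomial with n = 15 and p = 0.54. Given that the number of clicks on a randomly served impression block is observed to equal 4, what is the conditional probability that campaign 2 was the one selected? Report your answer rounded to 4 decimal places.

0.5410

Likelihoods P(X=4 | ·): 1: 6.92964e-05; 2: 0.08192; 3: 0.0226487.
Posterior ∝ prior × likelihood. Numerator for 2: 0.16·0.08192 = 0.0131072.
Normalizing constant: 0.35·6.92964e-05 + 0.16·0.08192 + 0.49·0.0226487 = 0.0242293.
P(2 | observation) = 0.0131072 / 0.0242293 = 0.540964.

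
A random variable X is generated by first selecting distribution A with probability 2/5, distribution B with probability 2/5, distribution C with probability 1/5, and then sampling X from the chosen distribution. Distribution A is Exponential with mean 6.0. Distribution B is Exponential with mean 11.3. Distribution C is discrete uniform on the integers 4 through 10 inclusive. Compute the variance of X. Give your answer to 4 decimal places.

Per component, A: μ=6, E[X²]=72; B: μ=11.3, E[X²]=255.38; C: μ=7, E[X²]=53.
E[X] = 0.4·6 + 0.4·11.3 + 0.2·7 = 8.32.
E[X²] = 0.4·72 + 0.4·255.38 + 0.2·53 = 141.552.
Var(X) = E[X²] − (E[X])² = 141.552 − 69.2224 = 72.3296.

72.3296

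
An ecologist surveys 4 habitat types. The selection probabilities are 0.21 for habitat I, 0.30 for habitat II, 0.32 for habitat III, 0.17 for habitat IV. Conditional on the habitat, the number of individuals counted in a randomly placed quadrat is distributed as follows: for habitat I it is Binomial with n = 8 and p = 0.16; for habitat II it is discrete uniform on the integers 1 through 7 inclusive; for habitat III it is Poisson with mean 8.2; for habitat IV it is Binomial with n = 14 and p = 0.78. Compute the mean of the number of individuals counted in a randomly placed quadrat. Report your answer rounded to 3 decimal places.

Component means — I: 1.28; II: 4; III: 8.2; IV: 10.92.
E[X] = 0.21·1.28 + 0.3·4 + 0.32·8.2 + 0.17·10.92 = 5.9492.

5.949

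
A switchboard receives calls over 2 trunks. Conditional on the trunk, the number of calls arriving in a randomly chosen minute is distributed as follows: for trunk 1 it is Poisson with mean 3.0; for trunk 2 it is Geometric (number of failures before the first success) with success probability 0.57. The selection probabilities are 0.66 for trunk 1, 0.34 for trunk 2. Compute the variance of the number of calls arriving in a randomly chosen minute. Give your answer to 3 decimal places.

3.562

Per component, 1: μ=3, E[X²]=12; 2: μ=0.754386, E[X²]=1.89258.
E[X] = 0.66·3 + 0.34·0.754386 = 2.23649.
E[X²] = 0.66·12 + 0.34·1.89258 = 8.56348.
Var(X) = E[X²] − (E[X])² = 8.56348 − 5.00189 = 3.56158.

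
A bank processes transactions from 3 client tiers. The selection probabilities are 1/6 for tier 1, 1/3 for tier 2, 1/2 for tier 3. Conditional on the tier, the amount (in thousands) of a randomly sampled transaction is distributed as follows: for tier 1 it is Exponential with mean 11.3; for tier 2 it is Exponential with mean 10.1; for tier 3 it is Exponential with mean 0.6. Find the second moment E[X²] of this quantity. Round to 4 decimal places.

110.9300

For each component E[X²] = Var + (mean)², giving 1: 255.38; 2: 204.02; 3: 0.72.
Overall E[X²] = 0.166667·255.38 + 0.333333·204.02 + 0.5·0.72 = 110.93.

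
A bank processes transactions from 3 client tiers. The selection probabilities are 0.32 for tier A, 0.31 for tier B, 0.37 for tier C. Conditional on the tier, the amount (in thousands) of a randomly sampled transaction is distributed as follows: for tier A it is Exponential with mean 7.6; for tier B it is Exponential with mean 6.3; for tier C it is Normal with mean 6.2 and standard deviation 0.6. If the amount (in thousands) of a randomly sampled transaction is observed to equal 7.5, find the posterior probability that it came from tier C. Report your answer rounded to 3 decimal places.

Likelihoods f(7.5 | ·): A: 0.0490463; B: 0.0482661; C: 0.0635877.
Posterior ∝ prior × likelihood. Numerator for C: 0.37·0.0635877 = 0.0235275.
Normalizing constant: 0.32·0.0490463 + 0.31·0.0482661 + 0.37·0.0635877 = 0.0541848.
P(C | observation) = 0.0235275 / 0.0541848 = 0.434208.

0.434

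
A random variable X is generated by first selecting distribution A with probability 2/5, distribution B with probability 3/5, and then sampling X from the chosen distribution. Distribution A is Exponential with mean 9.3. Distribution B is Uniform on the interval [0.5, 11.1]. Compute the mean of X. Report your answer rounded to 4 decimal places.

7.2000

Component means — A: 9.3; B: 5.8.
E[X] = 0.4·9.3 + 0.6·5.8 = 7.2.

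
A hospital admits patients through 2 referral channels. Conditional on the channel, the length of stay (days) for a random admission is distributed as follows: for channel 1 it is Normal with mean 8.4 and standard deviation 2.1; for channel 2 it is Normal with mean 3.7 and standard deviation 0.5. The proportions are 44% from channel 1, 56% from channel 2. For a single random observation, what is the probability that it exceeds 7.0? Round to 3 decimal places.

0.329

Conditional on each channel, P(X > 7.0): 1: 0.747507; 2: 2.05579e-11.
By total probability, P(X > 7.0) = 0.44·0.747507 + 0.56·2.05579e-11 = 0.328903.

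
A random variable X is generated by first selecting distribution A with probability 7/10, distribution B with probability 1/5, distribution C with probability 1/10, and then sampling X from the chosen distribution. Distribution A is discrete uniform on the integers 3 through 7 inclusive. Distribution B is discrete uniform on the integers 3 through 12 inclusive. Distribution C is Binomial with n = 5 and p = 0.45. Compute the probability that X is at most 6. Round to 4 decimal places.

Conditional on each component, P(X ≤ 6): A: 0.8; B: 0.4; C: 1.
By total probability, P(X ≤ 6) = 0.7·0.8 + 0.2·0.4 + 0.1·1 = 0.74.

0.7400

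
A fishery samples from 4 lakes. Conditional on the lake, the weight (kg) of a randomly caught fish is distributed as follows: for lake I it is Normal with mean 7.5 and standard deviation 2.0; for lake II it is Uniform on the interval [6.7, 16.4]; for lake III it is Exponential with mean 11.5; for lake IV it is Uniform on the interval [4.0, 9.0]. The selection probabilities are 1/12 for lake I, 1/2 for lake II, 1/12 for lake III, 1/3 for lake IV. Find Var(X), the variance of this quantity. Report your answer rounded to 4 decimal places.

21.7363

Per component, I: μ=7.5, E[X²]=60.25; II: μ=11.55, E[X²]=141.243; III: μ=11.5, E[X²]=264.5; IV: μ=6.5, E[X²]=44.3333.
E[X] = 0.0833333·7.5 + 0.5·11.55 + 0.0833333·11.5 + 0.333333·6.5 = 9.525.
E[X²] = 0.0833333·60.25 + 0.5·141.243 + 0.0833333·264.5 + 0.333333·44.3333 = 112.462.
Var(X) = E[X²] − (E[X])² = 112.462 − 90.7256 = 21.7363.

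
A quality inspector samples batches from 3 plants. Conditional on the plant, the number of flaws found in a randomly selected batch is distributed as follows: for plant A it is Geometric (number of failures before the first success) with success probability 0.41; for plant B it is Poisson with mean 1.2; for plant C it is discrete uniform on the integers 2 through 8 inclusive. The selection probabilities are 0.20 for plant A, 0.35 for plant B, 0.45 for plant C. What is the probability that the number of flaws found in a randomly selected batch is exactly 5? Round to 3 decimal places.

Conditional on each plant, P(X = 5): A: 0.0293119; B: 0.00624556; C: 0.142857.
By total probability, P(X = 5) = 0.2·0.0293119 + 0.35·0.00624556 + 0.45·0.142857 = 0.072334.

0.072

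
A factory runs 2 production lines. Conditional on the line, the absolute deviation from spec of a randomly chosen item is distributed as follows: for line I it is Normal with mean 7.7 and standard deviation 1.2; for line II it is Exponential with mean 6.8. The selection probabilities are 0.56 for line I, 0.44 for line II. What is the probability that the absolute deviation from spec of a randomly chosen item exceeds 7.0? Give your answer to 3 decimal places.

Conditional on each line, P(X > 7.0): I: 0.720166; II: 0.357217.
By total probability, P(X > 7.0) = 0.56·0.720166 + 0.44·0.357217 = 0.560468.

0.560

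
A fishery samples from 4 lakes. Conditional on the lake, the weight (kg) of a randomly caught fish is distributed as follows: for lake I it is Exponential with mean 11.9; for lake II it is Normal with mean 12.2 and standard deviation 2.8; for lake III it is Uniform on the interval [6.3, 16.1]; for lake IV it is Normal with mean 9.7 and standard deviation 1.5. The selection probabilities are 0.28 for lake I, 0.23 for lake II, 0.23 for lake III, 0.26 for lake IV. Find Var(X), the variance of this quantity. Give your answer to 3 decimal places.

Per component, I: μ=11.9, E[X²]=283.22; II: μ=12.2, E[X²]=156.68; III: μ=11.2, E[X²]=133.443; IV: μ=9.7, E[X²]=96.34.
E[X] = 0.28·11.9 + 0.23·12.2 + 0.23·11.2 + 0.26·9.7 = 11.236.
E[X²] = 0.28·283.22 + 0.23·156.68 + 0.23·133.443 + 0.26·96.34 = 171.078.
Var(X) = E[X²] − (E[X])² = 171.078 − 126.248 = 44.8307.

44.831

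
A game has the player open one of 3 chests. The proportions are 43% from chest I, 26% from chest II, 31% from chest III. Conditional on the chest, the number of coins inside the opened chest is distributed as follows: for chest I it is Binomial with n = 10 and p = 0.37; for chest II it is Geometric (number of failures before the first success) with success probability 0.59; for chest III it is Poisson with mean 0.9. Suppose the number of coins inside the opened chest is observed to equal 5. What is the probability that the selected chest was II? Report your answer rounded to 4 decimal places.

0.0231

Likelihoods P(X=5 | ·): I: 0.173425; II: 0.00683552; III: 0.00200063.
Posterior ∝ prior × likelihood. Numerator for II: 0.26·0.00683552 = 0.00177723.
Normalizing constant: 0.43·0.173425 + 0.26·0.00683552 + 0.31·0.00200063 = 0.0769702.
P(II | observation) = 0.00177723 / 0.0769702 = 0.0230899.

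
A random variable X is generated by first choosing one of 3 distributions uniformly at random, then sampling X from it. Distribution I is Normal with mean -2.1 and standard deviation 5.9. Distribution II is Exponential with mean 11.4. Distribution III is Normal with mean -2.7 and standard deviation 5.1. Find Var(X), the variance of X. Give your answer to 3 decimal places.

Per component, I: μ=-2.1, E[X²]=39.22; II: μ=11.4, E[X²]=259.92; III: μ=-2.7, E[X²]=33.3.
E[X] = 0.333333·-2.1 + 0.333333·11.4 + 0.333333·-2.7 = 2.2.
E[X²] = 0.333333·39.22 + 0.333333·259.92 + 0.333333·33.3 = 110.813.
Var(X) = E[X²] − (E[X])² = 110.813 − 4.84 = 105.973.

105.973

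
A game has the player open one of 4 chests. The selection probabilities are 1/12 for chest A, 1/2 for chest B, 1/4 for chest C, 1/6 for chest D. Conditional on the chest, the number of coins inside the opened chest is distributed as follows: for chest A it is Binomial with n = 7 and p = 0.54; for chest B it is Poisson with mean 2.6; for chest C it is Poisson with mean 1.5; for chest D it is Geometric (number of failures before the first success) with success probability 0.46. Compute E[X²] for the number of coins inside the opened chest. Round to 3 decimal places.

For each component E[X²] = Var + (mean)², giving A: 16.0272; B: 9.36; C: 3.75; D: 3.93006.
Overall E[X²] = 0.0833333·16.0272 + 0.5·9.36 + 0.25·3.75 + 0.166667·3.93006 = 7.60811.

7.608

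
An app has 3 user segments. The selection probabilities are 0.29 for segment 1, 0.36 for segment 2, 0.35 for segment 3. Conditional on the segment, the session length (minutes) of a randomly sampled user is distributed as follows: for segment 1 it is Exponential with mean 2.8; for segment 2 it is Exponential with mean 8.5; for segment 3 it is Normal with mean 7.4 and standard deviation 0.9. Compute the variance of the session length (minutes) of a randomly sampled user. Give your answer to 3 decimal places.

Per component, 1: μ=2.8, E[X²]=15.68; 2: μ=8.5, E[X²]=144.5; 3: μ=7.4, E[X²]=55.57.
E[X] = 0.29·2.8 + 0.36·8.5 + 0.35·7.4 = 6.462.
E[X²] = 0.29·15.68 + 0.36·144.5 + 0.35·55.57 = 76.0167.
Var(X) = E[X²] − (E[X])² = 76.0167 − 41.7574 = 34.2593.

34.259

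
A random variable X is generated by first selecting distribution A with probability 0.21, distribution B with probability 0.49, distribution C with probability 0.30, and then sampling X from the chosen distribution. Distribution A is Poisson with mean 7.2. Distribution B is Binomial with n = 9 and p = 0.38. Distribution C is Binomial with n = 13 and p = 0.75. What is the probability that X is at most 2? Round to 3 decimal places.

Conditional on each component, P(X ≤ 2): A: 0.0254735; B: 0.271277; C: 1.10567e-05.
By total probability, P(X ≤ 2) = 0.21·0.0254735 + 0.49·0.271277 + 0.3·1.10567e-05 = 0.138278.

0.138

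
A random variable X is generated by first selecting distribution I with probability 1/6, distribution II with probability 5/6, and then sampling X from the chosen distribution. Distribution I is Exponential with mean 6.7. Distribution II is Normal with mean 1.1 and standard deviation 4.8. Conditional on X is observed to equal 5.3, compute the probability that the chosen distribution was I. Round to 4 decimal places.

Likelihoods f(5.3 | ·): I: 0.0676673; II: 0.0566781.
Posterior ∝ prior × likelihood. Numerator for I: 0.166667·0.0676673 = 0.0112779.
Normalizing constant: 0.166667·0.0676673 + 0.833333·0.0566781 = 0.0585097.
P(I | observation) = 0.0112779 / 0.0585097 = 0.192753.

0.1928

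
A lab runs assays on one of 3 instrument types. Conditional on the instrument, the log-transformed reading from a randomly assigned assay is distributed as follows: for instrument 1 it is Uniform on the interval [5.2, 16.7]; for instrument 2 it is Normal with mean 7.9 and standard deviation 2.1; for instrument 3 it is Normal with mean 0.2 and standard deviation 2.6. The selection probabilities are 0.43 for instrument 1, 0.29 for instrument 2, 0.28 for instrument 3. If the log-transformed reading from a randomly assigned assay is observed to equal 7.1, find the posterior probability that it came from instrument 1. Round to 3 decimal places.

Likelihoods f(7.1 | ·): 1: 0.0869565; 2: 0.176676; 3: 0.00453514.
Posterior ∝ prior × likelihood. Numerator for 1: 0.43·0.0869565 = 0.0373913.
Normalizing constant: 0.43·0.0869565 + 0.29·0.176676 + 0.28·0.00453514 = 0.0898972.
P(1 | observation) = 0.0373913 / 0.0898972 = 0.415934.

0.416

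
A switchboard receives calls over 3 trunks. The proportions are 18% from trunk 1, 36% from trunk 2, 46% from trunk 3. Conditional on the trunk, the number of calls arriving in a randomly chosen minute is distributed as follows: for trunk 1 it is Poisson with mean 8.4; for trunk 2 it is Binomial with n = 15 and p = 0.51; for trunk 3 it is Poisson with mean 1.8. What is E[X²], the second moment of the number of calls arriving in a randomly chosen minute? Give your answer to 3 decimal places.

38.949

For each component E[X²] = Var + (mean)², giving 1: 78.96; 2: 62.271; 3: 5.04.
Overall E[X²] = 0.18·78.96 + 0.36·62.271 + 0.46·5.04 = 38.9488.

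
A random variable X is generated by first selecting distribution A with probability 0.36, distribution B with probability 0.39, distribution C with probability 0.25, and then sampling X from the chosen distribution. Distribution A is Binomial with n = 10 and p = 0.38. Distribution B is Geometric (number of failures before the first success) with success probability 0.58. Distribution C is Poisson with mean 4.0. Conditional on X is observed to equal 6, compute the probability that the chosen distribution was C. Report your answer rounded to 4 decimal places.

0.4276

Likelihoods P(X=6 | ·): A: 0.0934303; B: 0.00318364; C: 0.104196.
Posterior ∝ prior × likelihood. Numerator for C: 0.25·0.104196 = 0.0260489.
Normalizing constant: 0.36·0.0934303 + 0.39·0.00318364 + 0.25·0.104196 = 0.0609254.
P(C | observation) = 0.0260489 / 0.0609254 = 0.427554.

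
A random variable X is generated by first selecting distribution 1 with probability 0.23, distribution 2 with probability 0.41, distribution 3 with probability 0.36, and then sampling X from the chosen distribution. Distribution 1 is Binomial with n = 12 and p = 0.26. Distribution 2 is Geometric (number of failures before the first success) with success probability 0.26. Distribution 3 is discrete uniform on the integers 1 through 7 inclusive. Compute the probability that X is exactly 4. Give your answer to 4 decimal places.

0.1302

Conditional on each component, P(X = 4): 1: 0.203401; 2: 0.0779651; 3: 0.142857.
By total probability, P(X = 4) = 0.23·0.203401 + 0.41·0.0779651 + 0.36·0.142857 = 0.130176.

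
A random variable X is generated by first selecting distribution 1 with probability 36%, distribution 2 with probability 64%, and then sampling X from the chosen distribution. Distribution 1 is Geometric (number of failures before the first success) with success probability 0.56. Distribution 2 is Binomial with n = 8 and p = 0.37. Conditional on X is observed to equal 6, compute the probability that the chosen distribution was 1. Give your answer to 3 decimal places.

0.074

Likelihoods P(X=6 | ·): 1: 0.00406354; 2: 0.0285134.
Posterior ∝ prior × likelihood. Numerator for 1: 0.36·0.00406354 = 0.00146287.
Normalizing constant: 0.36·0.00406354 + 0.64·0.0285134 = 0.0197115.
P(1 | observation) = 0.00146287 / 0.0197115 = 0.0742143.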